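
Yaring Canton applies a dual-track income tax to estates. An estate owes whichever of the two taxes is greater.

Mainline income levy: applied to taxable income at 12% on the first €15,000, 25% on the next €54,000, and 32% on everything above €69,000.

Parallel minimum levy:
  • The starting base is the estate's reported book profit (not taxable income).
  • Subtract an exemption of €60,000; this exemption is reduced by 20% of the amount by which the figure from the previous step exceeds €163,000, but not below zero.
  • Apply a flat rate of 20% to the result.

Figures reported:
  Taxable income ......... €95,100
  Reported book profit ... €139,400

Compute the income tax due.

€23,652

Parallel minimum levy:
  Base (reported book profit): €139,400
  Exemption: €139,400 ≤ €163,000, so full €60,000 applies
  Base: €139,400 − €60,000 = €79,400
  €79,400 × 20% = €15,880

Mainline income levy:
  €15,000 × 12% = €1,800
  €54,000 × 25% = €13,500
  €26,100 × 32% = €8,352
  → €23,652

€23,652 > €15,880, so the mainline income levy governs.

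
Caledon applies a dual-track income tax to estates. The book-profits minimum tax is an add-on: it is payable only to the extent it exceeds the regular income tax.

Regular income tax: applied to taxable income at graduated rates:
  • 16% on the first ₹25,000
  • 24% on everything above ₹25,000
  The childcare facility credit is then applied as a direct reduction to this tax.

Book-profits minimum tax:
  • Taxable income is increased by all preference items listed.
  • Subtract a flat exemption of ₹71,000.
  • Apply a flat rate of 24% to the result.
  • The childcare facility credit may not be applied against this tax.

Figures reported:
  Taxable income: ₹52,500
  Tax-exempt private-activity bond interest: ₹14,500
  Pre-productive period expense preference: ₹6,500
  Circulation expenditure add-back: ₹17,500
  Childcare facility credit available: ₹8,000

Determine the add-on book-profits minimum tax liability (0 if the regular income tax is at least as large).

Book-profits minimum tax:
  Adjusted income: ₹52,500 + ₹14,500 + ₹6,500 + ₹17,500 = ₹91,000
  Less exemption ₹71,000 → base ₹20,000
  ₹20,000 × 24% = ₹4,800

Regular income tax:
  ₹25,000 × 16% = ₹4,000
  ₹27,500 × 24% = ₹6,600
  → ₹10,600
  Less childcare facility credit ₹8,000 → ₹2,600

Excess of book-profits minimum tax over regular income tax: ₹4,800 − ₹2,600 = ₹2,200.

₹2,200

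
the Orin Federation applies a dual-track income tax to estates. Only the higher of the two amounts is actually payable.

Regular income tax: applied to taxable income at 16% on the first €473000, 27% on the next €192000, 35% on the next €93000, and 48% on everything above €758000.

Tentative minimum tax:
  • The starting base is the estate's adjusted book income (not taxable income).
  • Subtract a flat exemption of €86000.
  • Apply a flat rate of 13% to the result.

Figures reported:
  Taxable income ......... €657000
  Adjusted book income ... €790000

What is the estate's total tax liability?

€125360

Tentative minimum tax:
  Base (adjusted book income): €790000
  Less exemption €86000 → base €704000
  €704000 × 13% = €91520

Regular income tax:
  €473000 × 16% = €75680
  €184000 × 27% = €49680
  → €125360

€125360 > €91520, so the regular income tax governs.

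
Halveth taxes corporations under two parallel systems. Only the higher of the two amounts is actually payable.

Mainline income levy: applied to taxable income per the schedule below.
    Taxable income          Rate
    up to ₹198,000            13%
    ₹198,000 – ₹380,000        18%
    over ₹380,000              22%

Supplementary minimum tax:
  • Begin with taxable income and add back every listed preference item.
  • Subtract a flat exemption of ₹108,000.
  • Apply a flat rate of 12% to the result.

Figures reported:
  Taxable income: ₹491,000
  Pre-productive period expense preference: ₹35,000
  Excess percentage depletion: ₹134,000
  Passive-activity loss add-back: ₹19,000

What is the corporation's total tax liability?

₹82,920

Supplementary minimum tax:
  Adjusted income: ₹491,000 + ₹35,000 + ₹134,000 + ₹19,000 = ₹679,000
  Less exemption ₹108,000 → base ₹571,000
  ₹571,000 × 12% = ₹68,520

Mainline income levy:
  ₹198,000 × 13% = ₹25,740
  ₹182,000 × 18% = ₹32,760
  ₹111,000 × 22% = ₹24,420
  → ₹82,920

₹82,920 > ₹68,520, so the mainline income levy governs.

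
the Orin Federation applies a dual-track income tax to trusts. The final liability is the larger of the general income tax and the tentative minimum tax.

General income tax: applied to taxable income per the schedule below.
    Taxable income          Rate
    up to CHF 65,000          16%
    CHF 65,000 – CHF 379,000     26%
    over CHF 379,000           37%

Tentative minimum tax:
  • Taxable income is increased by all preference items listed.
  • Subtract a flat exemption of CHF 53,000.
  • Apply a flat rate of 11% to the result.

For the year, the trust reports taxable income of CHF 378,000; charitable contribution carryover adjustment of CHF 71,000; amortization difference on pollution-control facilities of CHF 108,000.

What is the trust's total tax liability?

CHF 91,780

Tentative minimum tax:
  Adjusted income: CHF 378,000 + CHF 71,000 + CHF 108,000 = CHF 557,000
  Less exemption CHF 53,000 → base CHF 504,000
  CHF 504,000 × 11% = CHF 55,440

General income tax:
  CHF 65,000 × 16% = CHF 10,400
  CHF 313,000 × 26% = CHF 81,380
  → CHF 91,780

CHF 91,780 > CHF 55,440, so the general income tax governs.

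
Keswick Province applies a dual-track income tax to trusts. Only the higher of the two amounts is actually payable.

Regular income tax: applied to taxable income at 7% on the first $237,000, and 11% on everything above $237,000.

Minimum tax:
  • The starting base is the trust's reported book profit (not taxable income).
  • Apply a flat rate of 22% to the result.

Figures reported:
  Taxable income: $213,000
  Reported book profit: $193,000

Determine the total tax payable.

$42,460

Regular income tax:
  $213,000 × 7% = $14,910

Minimum tax:
  Base (reported book profit): $193,000
  $193,000 × 22% = $42,460

$42,460 > $14,910, so the minimum tax is the binding amount.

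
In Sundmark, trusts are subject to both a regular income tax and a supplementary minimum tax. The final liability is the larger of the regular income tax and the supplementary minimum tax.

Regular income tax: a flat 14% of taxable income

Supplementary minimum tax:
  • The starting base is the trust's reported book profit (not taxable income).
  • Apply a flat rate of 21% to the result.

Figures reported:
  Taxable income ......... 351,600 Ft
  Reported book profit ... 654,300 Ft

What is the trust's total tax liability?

Supplementary minimum tax:
  Base (reported book profit): 654,300 Ft
  654,300 Ft × 21% = 137,403 Ft

Regular income tax:
  351,600 Ft × 14% = 49,224 Ft

137,403 Ft > 49,224 Ft, so the supplementary minimum tax is the binding amount.

137,403 Ft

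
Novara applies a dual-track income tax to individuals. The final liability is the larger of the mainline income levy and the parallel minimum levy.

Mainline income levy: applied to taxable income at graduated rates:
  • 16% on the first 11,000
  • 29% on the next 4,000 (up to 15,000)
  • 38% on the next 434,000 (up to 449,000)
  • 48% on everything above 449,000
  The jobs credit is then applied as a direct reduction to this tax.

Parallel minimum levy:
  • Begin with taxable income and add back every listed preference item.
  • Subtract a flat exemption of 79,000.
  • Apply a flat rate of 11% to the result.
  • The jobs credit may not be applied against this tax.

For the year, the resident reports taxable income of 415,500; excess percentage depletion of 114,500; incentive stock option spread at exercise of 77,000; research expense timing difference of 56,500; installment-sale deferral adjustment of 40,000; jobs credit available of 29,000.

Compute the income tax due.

Mainline income levy:
  11,000 × 16% = 1,760
  4,000 × 29% = 1,160
  400,500 × 38% = 152,190
  → 155,110
  Less jobs credit 29,000 → 126,110

Parallel minimum levy:
  Adjusted income: 415,500 + 114,500 + 77,000 + 56,500 + 40,000 = 703,500
  Less exemption 79,000 → base 624,500
  624,500 × 11% = 68,695

126,110 > 68,695, so the mainline income levy governs.

126,110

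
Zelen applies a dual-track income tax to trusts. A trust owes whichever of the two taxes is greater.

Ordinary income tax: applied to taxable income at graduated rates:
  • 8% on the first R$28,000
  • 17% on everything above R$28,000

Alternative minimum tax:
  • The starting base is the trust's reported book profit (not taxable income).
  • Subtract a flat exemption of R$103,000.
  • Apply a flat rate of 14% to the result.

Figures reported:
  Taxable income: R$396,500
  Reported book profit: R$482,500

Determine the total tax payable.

R$64,885

Ordinary income tax:
  R$28,000 × 8% = R$2,240
  R$368,500 × 17% = R$62,645
  → R$64,885

Alternative minimum tax:
  Base (reported book profit): R$482,500
  Less exemption R$103,000 → base R$379,500
  R$379,500 × 14% = R$53,130

R$64,885 > R$53,130, so the ordinary income tax governs.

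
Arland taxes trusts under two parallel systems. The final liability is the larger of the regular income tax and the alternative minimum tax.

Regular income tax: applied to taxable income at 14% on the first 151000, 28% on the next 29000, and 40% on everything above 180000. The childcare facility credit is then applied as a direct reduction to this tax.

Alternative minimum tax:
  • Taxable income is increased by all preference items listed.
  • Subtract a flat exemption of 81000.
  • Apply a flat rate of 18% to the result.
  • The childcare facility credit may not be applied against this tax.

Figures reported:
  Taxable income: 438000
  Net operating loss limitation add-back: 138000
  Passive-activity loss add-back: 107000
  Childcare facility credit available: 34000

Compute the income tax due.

Regular income tax:
  151000 × 14% = 21140
  29000 × 28% = 8120
  258000 × 40% = 103200
  → 132460
  Less childcare facility credit 34000 → 98460

Alternative minimum tax:
  Adjusted income: 438000 + 138000 + 107000 = 683000
  Less exemption 81000 → base 602000
  602000 × 18% = 108360

108360 > 98460, so the alternative minimum tax is the binding amount.

108360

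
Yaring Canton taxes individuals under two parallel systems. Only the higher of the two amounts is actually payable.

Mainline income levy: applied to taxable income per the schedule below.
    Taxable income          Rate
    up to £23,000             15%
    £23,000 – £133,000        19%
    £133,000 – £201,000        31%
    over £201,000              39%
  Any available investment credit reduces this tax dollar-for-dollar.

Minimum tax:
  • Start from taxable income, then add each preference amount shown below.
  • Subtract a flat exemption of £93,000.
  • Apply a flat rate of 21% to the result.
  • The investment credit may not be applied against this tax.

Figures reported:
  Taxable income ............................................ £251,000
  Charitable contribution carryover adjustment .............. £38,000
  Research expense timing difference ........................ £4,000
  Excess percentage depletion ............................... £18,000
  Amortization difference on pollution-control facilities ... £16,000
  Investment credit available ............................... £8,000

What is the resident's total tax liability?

£56,930

Minimum tax:
  Adjusted income: £251,000 + £38,000 + £4,000 + £18,000 + £16,000 = £327,000
  Less exemption £93,000 → base £234,000
  £234,000 × 21% = £49,140

Mainline income levy:
  £23,000 × 15% = £3,450
  £110,000 × 19% = £20,900
  £68,000 × 31% = £21,080
  £50,000 × 39% = £19,500
  → £64,930
  Less investment credit £8,000 → £56,930

£56,930 > £49,140, so the mainline income levy governs.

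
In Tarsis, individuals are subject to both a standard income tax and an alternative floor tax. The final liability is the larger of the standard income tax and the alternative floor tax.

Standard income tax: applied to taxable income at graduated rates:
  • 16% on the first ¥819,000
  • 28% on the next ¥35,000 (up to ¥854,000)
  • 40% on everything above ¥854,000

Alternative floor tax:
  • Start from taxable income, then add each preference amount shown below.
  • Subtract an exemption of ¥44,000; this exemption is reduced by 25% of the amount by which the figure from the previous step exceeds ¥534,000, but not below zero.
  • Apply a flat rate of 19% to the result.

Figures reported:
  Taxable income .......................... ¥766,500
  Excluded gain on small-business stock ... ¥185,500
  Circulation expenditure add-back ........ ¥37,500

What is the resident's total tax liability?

Standard income tax:
  ¥766,500 × 16% = ¥122,640

Alternative floor tax:
  Adjusted income: ¥766,500 + ¥185,500 + ¥37,500 = ¥989,500
  Exemption: 25% × (¥989,500 − ¥534,000) = ¥113,875 ≥ ¥44,000, so the exemption is fully phased out
  Base: ¥989,500 − ¥0 = ¥989,500
  ¥989,500 × 19% = ¥188,005

¥188,005 > ¥122,640, so the alternative floor tax is the binding amount.

¥188,005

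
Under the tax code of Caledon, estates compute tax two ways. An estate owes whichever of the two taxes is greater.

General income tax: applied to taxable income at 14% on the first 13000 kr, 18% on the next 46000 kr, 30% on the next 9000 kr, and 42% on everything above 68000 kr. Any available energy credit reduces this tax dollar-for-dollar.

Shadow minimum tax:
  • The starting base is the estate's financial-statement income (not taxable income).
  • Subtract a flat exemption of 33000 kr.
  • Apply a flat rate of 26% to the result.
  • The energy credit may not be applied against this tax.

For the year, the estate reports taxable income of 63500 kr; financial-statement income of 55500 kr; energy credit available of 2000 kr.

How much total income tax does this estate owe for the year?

General income tax:
  13000 kr × 14% = 1820 kr
  46000 kr × 18% = 8280 kr
  4500 kr × 30% = 1350 kr
  → 11450 kr
  Less energy credit 2000 kr → 9450 kr

Shadow minimum tax:
  Base (financial-statement income): 55500 kr
  Less exemption 33000 kr → base 22500 kr
  22500 kr × 26% = 5850 kr

9450 kr > 5850 kr, so the general income tax governs.

9450 kr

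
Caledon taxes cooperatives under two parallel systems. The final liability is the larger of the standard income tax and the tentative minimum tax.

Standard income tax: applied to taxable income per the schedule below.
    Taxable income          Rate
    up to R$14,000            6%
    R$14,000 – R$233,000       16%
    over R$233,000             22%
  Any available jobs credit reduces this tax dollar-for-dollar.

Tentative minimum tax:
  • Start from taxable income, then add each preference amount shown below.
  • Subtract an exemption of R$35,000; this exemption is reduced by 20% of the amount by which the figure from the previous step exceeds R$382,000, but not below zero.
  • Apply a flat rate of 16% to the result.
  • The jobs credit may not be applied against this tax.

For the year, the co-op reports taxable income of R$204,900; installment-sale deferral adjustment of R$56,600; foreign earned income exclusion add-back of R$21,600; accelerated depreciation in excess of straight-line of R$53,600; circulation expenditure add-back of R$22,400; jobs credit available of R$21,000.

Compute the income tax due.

Standard income tax:
  R$14,000 × 6% = R$840
  R$190,900 × 16% = R$30,544
  → R$31,384
  Less jobs credit R$21,000 → R$10,384

Tentative minimum tax:
  Adjusted income: R$204,900 + R$56,600 + R$21,600 + R$53,600 + R$22,400 = R$359,100
  Exemption: R$359,100 ≤ R$382,000, so full R$35,000 applies
  Base: R$359,100 − R$35,000 = R$324,100
  R$324,100 × 16% = R$51,856

R$51,856 > R$10,384, so the tentative minimum tax is the binding amount.

R$51,856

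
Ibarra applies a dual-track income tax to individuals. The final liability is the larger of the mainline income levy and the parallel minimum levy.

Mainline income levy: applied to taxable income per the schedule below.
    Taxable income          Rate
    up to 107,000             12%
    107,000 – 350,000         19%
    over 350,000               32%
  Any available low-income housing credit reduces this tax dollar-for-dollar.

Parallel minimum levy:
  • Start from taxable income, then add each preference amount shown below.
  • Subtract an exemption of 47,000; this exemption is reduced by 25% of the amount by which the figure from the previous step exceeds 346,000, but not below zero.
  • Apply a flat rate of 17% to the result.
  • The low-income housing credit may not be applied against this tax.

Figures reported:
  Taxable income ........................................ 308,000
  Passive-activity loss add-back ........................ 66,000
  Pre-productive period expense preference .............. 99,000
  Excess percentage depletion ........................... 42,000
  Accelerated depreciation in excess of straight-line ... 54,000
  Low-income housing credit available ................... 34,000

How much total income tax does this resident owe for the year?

96,730

Parallel minimum levy:
  Adjusted income: 308,000 + 66,000 + 99,000 + 42,000 + 54,000 = 569,000
  Exemption: 25% × (569,000 − 346,000) = 55,750 ≥ 47,000, so the exemption is fully phased out
  Base: 569,000 − 0 = 569,000
  569,000 × 17% = 96,730

Mainline income levy:
  107,000 × 12% = 12,840
  201,000 × 19% = 38,190
  → 51,030
  Less low-income housing credit 34,000 → 17,030

96,730 > 17,030, so the parallel minimum levy is the binding amount.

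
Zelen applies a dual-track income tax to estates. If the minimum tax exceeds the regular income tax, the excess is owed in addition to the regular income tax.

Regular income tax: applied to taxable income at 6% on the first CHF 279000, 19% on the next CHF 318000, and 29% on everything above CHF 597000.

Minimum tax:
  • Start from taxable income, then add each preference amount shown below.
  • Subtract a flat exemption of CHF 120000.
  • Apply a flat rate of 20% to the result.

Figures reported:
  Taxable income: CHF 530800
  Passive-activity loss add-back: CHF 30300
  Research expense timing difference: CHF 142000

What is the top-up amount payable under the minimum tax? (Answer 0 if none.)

CHF 52038

Minimum tax:
  Adjusted income: CHF 530800 + CHF 30300 + CHF 142000 = CHF 703100
  Less exemption CHF 120000 → base CHF 583100
  CHF 583100 × 20% = CHF 116620

Regular income tax:
  CHF 279000 × 6% = CHF 16740
  CHF 251800 × 19% = CHF 47842
  → CHF 64582

Excess of minimum tax over regular income tax: CHF 116620 − CHF 64582 = CHF 52038.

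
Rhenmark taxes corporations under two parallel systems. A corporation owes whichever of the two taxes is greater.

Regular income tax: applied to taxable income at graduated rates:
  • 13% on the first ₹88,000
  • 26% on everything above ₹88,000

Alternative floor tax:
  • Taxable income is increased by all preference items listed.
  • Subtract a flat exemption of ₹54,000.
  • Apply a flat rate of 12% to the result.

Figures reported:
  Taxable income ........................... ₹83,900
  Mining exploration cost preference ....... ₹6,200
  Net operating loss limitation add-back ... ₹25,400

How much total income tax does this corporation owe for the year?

Regular income tax:
  ₹83,900 × 13% = ₹10,907

Alternative floor tax:
  Adjusted income: ₹83,900 + ₹6,200 + ₹25,400 = ₹115,500
  Less exemption ₹54,000 → base ₹61,500
  ₹61,500 × 12% = ₹7,380

₹10,907 > ₹7,380, so the regular income tax governs.

₹10,907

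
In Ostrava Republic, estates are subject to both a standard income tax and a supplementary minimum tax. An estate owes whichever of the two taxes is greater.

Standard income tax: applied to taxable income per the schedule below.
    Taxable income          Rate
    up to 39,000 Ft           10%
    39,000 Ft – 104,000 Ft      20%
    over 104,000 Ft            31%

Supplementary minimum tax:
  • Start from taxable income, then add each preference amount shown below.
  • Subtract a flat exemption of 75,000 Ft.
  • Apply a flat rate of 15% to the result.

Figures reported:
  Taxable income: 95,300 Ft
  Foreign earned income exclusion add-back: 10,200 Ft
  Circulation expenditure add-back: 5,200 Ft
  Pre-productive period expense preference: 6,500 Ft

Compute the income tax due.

Standard income tax:
  39,000 Ft × 10% = 3,900 Ft
  56,300 Ft × 20% = 11,260 Ft
  → 15,160 Ft

Supplementary minimum tax:
  Adjusted income: 95,300 Ft + 10,200 Ft + 5,200 Ft + 6,500 Ft = 117,200 Ft
  Less exemption 75,000 Ft → base 42,200 Ft
  42,200 Ft × 15% = 6,330 Ft

15,160 Ft > 6,330 Ft, so the standard income tax governs.

15,160 Ft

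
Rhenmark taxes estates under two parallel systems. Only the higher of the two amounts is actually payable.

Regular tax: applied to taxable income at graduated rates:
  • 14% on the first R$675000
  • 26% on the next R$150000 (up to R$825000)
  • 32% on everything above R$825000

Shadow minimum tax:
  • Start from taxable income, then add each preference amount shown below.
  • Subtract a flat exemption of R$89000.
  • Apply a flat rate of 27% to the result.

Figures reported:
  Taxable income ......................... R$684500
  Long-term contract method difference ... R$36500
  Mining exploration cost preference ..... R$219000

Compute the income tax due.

Shadow minimum tax:
  Adjusted income: R$684500 + R$36500 + R$219000 = R$940000
  Less exemption R$89000 → base R$851000
  R$851000 × 27% = R$229770

Regular tax:
  R$675000 × 14% = R$94500
  R$9500 × 26% = R$2470
  → R$96970

R$229770 > R$96970, so the shadow minimum tax is the binding amount.

R$229770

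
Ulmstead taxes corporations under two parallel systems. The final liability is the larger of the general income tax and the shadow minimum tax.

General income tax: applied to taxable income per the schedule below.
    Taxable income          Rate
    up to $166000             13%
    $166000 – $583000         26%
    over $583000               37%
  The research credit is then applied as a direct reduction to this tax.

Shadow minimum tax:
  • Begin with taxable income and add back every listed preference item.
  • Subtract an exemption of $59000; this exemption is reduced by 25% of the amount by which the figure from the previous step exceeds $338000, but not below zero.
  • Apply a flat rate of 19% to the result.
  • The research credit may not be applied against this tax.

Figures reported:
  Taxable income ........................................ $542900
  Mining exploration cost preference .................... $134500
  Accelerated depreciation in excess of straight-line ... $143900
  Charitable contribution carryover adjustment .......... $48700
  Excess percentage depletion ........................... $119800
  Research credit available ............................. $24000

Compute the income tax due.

General income tax:
  $166000 × 13% = $21580
  $376900 × 26% = $97994
  → $119574
  Less research credit $24000 → $95574

Shadow minimum tax:
  Adjusted income: $542900 + $134500 + $143900 + $48700 + $119800 = $989800
  Exemption: 25% × ($989800 − $338000) = $162950 ≥ $59000, so the exemption is fully phased out
  Base: $989800 − $0 = $989800
  $989800 × 19% = $188062

$188062 > $95574, so the shadow minimum tax is the binding amount.

$188062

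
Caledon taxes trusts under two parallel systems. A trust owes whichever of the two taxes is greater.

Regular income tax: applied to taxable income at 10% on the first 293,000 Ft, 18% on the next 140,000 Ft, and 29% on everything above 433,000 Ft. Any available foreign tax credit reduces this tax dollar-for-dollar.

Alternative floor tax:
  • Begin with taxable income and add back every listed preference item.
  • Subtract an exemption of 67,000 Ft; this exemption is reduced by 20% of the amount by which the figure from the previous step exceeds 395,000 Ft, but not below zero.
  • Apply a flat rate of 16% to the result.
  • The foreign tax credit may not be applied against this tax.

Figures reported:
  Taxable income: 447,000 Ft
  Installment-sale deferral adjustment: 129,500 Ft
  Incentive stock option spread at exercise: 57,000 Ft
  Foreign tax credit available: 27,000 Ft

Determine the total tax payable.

Alternative floor tax:
  Adjusted income: 447,000 Ft + 129,500 Ft + 57,000 Ft = 633,500 Ft
  Exemption: 67,000 Ft − 20% × (633,500 Ft − 395,000 Ft) = 67,000 Ft − 47,700 Ft = 19,300 Ft
  Base: 633,500 Ft − 19,300 Ft = 614,200 Ft
  614,200 Ft × 16% = 98,272 Ft

Regular income tax:
  293,000 Ft × 10% = 29,300 Ft
  140,000 Ft × 18% = 25,200 Ft
  14,000 Ft × 29% = 4,060 Ft
  → 58,560 Ft
  Less foreign tax credit 27,000 Ft → 31,560 Ft

98,272 Ft > 31,560 Ft, so the alternative floor tax is the binding amount.

98,272 Ft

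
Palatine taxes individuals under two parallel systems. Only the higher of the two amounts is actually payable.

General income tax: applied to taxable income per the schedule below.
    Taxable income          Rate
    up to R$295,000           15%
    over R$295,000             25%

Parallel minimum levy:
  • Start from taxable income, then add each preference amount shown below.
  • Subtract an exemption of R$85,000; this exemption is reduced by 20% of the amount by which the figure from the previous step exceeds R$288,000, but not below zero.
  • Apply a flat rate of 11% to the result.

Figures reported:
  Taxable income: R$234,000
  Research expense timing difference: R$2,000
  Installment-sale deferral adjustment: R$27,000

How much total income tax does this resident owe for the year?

General income tax:
  R$234,000 × 15% = R$35,100

Parallel minimum levy:
  Adjusted income: R$234,000 + R$2,000 + R$27,000 = R$263,000
  Exemption: R$263,000 ≤ R$288,000, so full R$85,000 applies
  Base: R$263,000 − R$85,000 = R$178,000
  R$178,000 × 11% = R$19,580

R$35,100 > R$19,580, so the general income tax governs.

R$35,100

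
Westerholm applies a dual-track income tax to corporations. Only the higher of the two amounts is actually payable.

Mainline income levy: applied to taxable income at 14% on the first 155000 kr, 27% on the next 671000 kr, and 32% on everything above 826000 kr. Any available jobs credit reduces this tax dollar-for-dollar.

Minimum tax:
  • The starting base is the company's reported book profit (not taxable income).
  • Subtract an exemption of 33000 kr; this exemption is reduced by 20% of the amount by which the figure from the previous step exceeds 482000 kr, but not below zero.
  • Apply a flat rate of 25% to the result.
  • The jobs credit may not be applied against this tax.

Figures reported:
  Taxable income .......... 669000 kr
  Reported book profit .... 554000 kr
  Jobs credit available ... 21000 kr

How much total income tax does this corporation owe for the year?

139480 kr

Mainline income levy:
  155000 kr × 14% = 21700 kr
  514000 kr × 27% = 138780 kr
  → 160480 kr
  Less jobs credit 21000 kr → 139480 kr

Minimum tax:
  Base (reported book profit): 554000 kr
  Exemption: 33000 kr − 20% × (554000 kr − 482000 kr) = 33000 kr − 14400 kr = 18600 kr
  Base: 554000 kr − 18600 kr = 535400 kr
  535400 kr × 25% = 133850 kr

139480 kr > 133850 kr, so the mainline income levy governs.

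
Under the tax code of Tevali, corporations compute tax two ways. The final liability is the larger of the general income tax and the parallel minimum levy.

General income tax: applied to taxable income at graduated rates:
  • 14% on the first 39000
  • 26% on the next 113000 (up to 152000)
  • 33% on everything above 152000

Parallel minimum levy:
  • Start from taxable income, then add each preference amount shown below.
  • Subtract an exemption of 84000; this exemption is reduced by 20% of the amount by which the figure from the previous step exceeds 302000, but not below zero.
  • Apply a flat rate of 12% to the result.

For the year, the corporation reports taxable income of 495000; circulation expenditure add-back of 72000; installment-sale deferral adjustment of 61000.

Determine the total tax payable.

148030

Parallel minimum levy:
  Adjusted income: 495000 + 72000 + 61000 = 628000
  Exemption: 84000 − 20% × (628000 − 302000) = 84000 − 65200 = 18800
  Base: 628000 − 18800 = 609200
  609200 × 12% = 73104

General income tax:
  39000 × 14% = 5460
  113000 × 26% = 29380
  343000 × 33% = 113190
  → 148030

148030 > 73104, so the general income tax governs.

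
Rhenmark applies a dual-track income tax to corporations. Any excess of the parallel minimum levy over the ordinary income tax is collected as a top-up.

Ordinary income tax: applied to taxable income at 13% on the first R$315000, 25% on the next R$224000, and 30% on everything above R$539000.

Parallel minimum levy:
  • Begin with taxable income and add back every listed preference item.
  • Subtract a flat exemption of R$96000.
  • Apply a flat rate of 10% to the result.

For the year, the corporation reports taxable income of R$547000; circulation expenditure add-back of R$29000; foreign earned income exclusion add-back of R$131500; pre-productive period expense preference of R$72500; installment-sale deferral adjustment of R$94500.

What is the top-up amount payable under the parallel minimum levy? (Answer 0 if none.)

Ordinary income tax:
  R$315000 × 13% = R$40950
  R$224000 × 25% = R$56000
  R$8000 × 30% = R$2400
  → R$99350

Parallel minimum levy:
  Adjusted income: R$547000 + R$29000 + R$131500 + R$72500 + R$94500 = R$874500
  Less exemption R$96000 → base R$778500
  R$778500 × 10% = R$77850

R$77850 ≤ R$99350, so no add-on is due.

R$0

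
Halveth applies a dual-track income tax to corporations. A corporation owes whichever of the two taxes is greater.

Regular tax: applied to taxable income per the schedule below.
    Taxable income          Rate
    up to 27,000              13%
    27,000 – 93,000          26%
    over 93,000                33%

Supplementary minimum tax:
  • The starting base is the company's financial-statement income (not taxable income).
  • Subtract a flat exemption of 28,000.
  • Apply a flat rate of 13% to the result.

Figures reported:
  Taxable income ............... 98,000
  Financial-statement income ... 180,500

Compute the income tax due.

22,320

Regular tax:
  27,000 × 13% = 3,510
  66,000 × 26% = 17,160
  5,000 × 33% = 1,650
  → 22,320

Supplementary minimum tax:
  Base (financial-statement income): 180,500
  Less exemption 28,000 → base 152,500
  152,500 × 13% = 19,825

22,320 > 19,825, so the regular tax governs.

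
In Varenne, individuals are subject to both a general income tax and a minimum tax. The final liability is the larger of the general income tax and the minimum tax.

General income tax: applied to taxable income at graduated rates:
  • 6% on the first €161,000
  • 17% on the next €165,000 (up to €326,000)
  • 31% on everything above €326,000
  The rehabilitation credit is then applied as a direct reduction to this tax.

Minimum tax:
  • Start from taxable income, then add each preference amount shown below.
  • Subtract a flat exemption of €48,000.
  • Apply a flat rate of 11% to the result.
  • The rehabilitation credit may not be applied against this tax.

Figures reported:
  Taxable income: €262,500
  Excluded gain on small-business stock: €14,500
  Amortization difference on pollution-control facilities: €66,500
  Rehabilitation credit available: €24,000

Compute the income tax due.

€32,505

Minimum tax:
  Adjusted income: €262,500 + €14,500 + €66,500 = €343,500
  Less exemption €48,000 → base €295,500
  €295,500 × 11% = €32,505

General income tax:
  €161,000 × 6% = €9,660
  €101,500 × 17% = €17,255
  → €26,915
  Less rehabilitation credit €24,000 → €2,915

€32,505 > €2,915, so the minimum tax is the binding amount.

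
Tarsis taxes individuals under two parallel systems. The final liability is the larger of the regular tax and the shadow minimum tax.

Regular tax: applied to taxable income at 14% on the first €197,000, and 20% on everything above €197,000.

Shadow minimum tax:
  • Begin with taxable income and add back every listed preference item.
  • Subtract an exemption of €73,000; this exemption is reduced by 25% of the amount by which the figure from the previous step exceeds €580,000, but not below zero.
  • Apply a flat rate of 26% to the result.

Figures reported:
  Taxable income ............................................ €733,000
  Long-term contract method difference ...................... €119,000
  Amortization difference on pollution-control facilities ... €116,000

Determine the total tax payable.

Regular tax:
  €197,000 × 14% = €27,580
  €536,000 × 20% = €107,200
  → €134,780

Shadow minimum tax:
  Adjusted income: €733,000 + €119,000 + €116,000 = €968,000
  Exemption: 25% × (€968,000 − €580,000) = €97,000 ≥ €73,000, so the exemption is fully phased out
  Base: €968,000 − €0 = €968,000
  €968,000 × 26% = €251,680

€251,680 > €134,780, so the shadow minimum tax is the binding amount.

€251,680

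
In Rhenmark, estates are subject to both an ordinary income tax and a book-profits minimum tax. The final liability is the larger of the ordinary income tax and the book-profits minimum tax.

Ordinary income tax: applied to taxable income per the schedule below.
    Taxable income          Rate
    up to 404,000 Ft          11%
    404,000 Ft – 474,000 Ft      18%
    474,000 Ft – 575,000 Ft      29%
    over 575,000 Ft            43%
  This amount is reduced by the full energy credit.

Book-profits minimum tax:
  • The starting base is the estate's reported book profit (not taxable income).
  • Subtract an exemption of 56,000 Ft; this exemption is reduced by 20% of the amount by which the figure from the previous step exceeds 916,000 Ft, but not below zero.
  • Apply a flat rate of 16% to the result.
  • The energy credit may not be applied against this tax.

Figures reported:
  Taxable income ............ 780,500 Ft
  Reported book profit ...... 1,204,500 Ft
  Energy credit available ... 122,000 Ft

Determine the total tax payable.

Ordinary income tax:
  404,000 Ft × 11% = 44,440 Ft
  70,000 Ft × 18% = 12,600 Ft
  101,000 Ft × 29% = 29,290 Ft
  205,500 Ft × 43% = 88,365 Ft
  → 174,695 Ft
  Less energy credit 122,000 Ft → 52,695 Ft

Book-profits minimum tax:
  Base (reported book profit): 1,204,500 Ft
  Exemption: 20% × (1,204,500 Ft − 916,000 Ft) = 57,700 Ft ≥ 56,000 Ft, so the exemption is fully phased out
  Base: 1,204,500 Ft − 0 Ft = 1,204,500 Ft
  1,204,500 Ft × 16% = 192,720 Ft

192,720 Ft > 52,695 Ft, so the book-profits minimum tax is the binding amount.

192,720 Ft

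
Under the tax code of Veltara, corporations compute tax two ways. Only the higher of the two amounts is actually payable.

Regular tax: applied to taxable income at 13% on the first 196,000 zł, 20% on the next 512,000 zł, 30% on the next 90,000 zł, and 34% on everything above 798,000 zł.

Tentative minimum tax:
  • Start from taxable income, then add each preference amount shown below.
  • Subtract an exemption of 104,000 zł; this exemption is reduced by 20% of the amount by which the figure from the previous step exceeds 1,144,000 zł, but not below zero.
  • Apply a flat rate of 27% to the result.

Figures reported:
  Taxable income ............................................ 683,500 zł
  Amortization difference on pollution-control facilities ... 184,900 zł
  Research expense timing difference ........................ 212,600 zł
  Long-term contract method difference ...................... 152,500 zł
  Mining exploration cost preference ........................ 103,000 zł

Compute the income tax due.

Tentative minimum tax:
  Adjusted income: 683,500 zł + 184,900 zł + 212,600 zł + 152,500 zł + 103,000 zł = 1,336,500 zł
  Exemption: 104,000 zł − 20% × (1,336,500 zł − 1,144,000 zł) = 104,000 zł − 38,500 zł = 65,500 zł
  Base: 1,336,500 zł − 65,500 zł = 1,271,000 zł
  1,271,000 zł × 27% = 343,170 zł

Regular tax:
  196,000 zł × 13% = 25,480 zł
  487,500 zł × 20% = 97,500 zł
  → 122,980 zł

343,170 zł > 122,980 zł, so the tentative minimum tax is the binding amount.

343,170 zł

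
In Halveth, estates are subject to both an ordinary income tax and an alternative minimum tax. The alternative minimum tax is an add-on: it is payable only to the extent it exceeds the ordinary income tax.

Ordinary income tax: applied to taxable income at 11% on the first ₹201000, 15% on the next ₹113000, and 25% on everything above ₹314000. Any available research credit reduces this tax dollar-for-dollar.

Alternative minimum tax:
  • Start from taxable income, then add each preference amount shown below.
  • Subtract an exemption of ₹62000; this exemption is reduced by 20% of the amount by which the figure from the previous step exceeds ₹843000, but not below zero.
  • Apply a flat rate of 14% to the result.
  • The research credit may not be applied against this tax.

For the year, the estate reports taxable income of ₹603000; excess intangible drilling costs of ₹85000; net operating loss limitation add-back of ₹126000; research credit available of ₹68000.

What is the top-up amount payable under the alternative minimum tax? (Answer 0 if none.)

Ordinary income tax:
  ₹201000 × 11% = ₹22110
  ₹113000 × 15% = ₹16950
  ₹289000 × 25% = ₹72250
  → ₹111310
  Less research credit ₹68000 → ₹43310

Alternative minimum tax:
  Adjusted income: ₹603000 + ₹85000 + ₹126000 = ₹814000
  Exemption: ₹814000 ≤ ₹843000, so full ₹62000 applies
  Base: ₹814000 − ₹62000 = ₹752000
  ₹752000 × 14% = ₹105280

Excess of alternative minimum tax over ordinary income tax: ₹105280 − ₹43310 = ₹61970.

₹61970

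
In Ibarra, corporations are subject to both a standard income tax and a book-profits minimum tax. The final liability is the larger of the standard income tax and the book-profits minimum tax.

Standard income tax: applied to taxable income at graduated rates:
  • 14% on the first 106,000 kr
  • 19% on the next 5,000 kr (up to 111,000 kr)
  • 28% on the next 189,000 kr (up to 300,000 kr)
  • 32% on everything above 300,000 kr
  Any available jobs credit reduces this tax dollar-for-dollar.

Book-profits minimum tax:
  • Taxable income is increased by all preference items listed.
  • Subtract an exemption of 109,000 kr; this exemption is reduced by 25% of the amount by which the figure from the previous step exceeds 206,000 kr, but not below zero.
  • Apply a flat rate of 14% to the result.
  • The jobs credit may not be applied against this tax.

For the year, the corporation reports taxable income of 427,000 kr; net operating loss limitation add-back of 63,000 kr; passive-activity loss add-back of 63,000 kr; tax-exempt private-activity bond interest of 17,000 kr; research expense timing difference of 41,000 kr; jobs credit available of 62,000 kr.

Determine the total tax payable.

84,455 kr

Book-profits minimum tax:
  Adjusted income: 427,000 kr + 63,000 kr + 63,000 kr + 17,000 kr + 41,000 kr = 611,000 kr
  Exemption: 109,000 kr − 25% × (611,000 kr − 206,000 kr) = 109,000 kr − 101,250 kr = 7,750 kr
  Base: 611,000 kr − 7,750 kr = 603,250 kr
  603,250 kr × 14% = 84,455 kr

Standard income tax:
  106,000 kr × 14% = 14,840 kr
  5,000 kr × 19% = 950 kr
  189,000 kr × 28% = 52,920 kr
  127,000 kr × 32% = 40,640 kr
  → 109,350 kr
  Less jobs credit 62,000 kr → 47,350 kr

84,455 kr > 47,350 kr, so the book-profits minimum tax is the binding amount.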